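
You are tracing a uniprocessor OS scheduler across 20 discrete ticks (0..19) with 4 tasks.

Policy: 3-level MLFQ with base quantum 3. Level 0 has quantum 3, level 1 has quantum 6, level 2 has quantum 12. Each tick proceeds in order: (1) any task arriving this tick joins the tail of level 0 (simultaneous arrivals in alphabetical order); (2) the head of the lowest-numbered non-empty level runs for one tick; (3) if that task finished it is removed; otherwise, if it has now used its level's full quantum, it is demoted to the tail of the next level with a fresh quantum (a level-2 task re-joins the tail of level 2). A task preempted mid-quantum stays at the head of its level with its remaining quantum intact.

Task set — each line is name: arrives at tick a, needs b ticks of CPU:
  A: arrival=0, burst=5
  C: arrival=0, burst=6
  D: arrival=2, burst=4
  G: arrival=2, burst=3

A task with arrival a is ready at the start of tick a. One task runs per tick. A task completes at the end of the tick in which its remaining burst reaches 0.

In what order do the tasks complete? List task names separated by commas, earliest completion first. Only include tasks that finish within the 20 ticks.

completion order = G, A, C, D

t=0: L0/L1/L2 = AC/-/- → run A
t=1: L0/L1/L2 = AC/-/- → run A
t=2: L0/L1/L2 = ACDG/-/- → run A
t=3: L0/L1/L2 = CDG/A/- → run C
t=4: L0/L1/L2 = CDG/A/- → run C
t=5: L0/L1/L2 = CDG/A/- → run C
t=6: L0/L1/L2 = DG/AC/- → run D
t=7: L0/L1/L2 = DG/AC/- → run D
t=8: L0/L1/L2 = DG/AC/- → run D
t=9: L0/L1/L2 = G/ACD/- → run G
t=10: L0/L1/L2 = G/ACD/- → run G
t=11: L0/L1/L2 = G/ACD/- → run G
t=12: L0/L1/L2 = -/ACD/- → run A
t=13: L0/L1/L2 = -/ACD/- → run A
t=14: L0/L1/L2 = -/CD/- → run C
t=15: L0/L1/L2 = -/CD/- → run C
t=16: L0/L1/L2 = -/CD/- → run C
t=17: L0/L1/L2 = -/D/- → run D
t=18: (idle)
t=19: (idle)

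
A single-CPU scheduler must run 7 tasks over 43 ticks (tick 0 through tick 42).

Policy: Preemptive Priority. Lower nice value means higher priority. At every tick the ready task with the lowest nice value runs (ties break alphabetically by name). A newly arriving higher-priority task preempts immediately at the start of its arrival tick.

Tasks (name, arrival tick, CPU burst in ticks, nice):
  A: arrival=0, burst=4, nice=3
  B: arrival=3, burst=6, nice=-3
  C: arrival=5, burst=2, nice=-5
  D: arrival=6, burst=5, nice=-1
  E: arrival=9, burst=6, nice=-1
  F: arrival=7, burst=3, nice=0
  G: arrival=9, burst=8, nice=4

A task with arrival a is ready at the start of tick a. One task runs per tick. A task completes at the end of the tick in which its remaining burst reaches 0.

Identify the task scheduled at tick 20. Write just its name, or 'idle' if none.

running at tick 20 = E

t=0: ready={A} → run A
t=1: ready={A} → run A
t=2: ready={A} → run A
t=3: ready={A,B} → run B
t=4: ready={A,B} → run B
t=5: ready={A,B,C} → run C
t=6: ready={A,B,C,D} → run C
t=7: ready={A,B,D,F} → run B
t=8: ready={A,B,D,F} → run B
t=9: ready={A,B,D,E,F,G} → run B
t=10: ready={A,B,D,E,F,G} → run B
t=11: ready={A,D,E,F,G} → run D
t=12: ready={A,D,E,F,G} → run D
t=13: ready={A,D,E,F,G} → run D
t=14: ready={A,D,E,F,G} → run D
t=15: ready={A,D,E,F,G} → run D
t=16: ready={A,E,F,G} → run E
t=17: ready={A,E,F,G} → run E
t=18: ready={A,E,F,G} → run E
t=19: ready={A,E,F,G} → run E
t=20: ready={A,E,F,G} → run E
t=21: ready={A,E,F,G} → run E
t=22: ready={A,F,G} → run F
t=23: ready={A,F,G} → run F
t=24: ready={A,F,G} → run F
t=25: ready={A,G} → run A
t=26: ready={G} → run G
t=27: ready={G} → run G
t=28: ready={G} → run G
t=29: ready={G} → run G
t=30: ready={G} → run G
t=31: ready={G} → run G
t=32: ready={G} → run G
t=33: ready={G} → run G
t=34: (idle)
t=35: (idle)
t=36: (idle)
t=37: (idle)
t=38: (idle)
t=39: (idle)
t=40: (idle)
t=41: (idle)
t=42: (idle)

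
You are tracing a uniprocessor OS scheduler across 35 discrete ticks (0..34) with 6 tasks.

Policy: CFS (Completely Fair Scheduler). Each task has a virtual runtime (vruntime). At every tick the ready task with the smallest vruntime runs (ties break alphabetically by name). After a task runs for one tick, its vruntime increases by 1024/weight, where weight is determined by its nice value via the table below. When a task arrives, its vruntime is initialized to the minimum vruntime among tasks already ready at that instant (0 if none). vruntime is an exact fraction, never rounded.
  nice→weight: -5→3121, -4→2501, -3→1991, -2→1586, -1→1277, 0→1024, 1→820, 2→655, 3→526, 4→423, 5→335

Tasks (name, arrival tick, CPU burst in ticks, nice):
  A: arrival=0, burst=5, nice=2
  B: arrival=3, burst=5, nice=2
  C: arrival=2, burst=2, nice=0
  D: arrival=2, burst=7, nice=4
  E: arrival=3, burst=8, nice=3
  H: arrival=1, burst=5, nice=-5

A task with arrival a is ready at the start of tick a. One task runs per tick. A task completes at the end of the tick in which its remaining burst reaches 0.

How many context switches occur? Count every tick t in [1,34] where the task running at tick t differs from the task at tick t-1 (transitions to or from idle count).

context switches = 27

t=0: vr[A=0] → run A
t=1: vr[A=1024/655 H=1024/655] → run A
t=2: vr[A=2048/655 C=1024/655 D=1024/655 H=1024/655] → run C
t=3: vr[A=2048/655 B=1024/655 C=1679/655 D=1024/655 E=1024/655 H=1024/655] → run B
t=4: vr[A=2048/655 B=2048/655 C=1679/655 D=1024/655 E=1024/655 H=1024/655] → run D
t=5: vr[A=2048/655 B=2048/655 C=1679/655 D=1103872/277065 E=1024/655 H=1024/655] → run E
t=6: vr[A=2048/655 B=2048/655 C=1679/655 D=1103872/277065 E=604672/172265 H=1024/655] → run H
t=7: vr[A=2048/655 B=2048/655 C=1679/655 D=1103872/277065 E=604672/172265 H=3866624/2044255] → run H
t=8: vr[A=2048/655 B=2048/655 C=1679/655 D=1103872/277065 E=604672/172265 H=4537344/2044255] → run H
t=9: vr[A=2048/655 B=2048/655 C=1679/655 D=1103872/277065 E=604672/172265 H=5208064/2044255] → run H
t=10: vr[A=2048/655 B=2048/655 C=1679/655 D=1103872/277065 E=604672/172265 H=5878784/2044255] → run C
t=11: vr[A=2048/655 B=2048/655 D=1103872/277065 E=604672/172265 H=5878784/2044255] → run H
t=12: vr[A=2048/655 B=2048/655 D=1103872/277065 E=604672/172265] → run A
t=13: vr[A=3072/655 B=2048/655 D=1103872/277065 E=604672/172265] → run B
t=14: vr[A=3072/655 B=3072/655 D=1103872/277065 E=604672/172265] → run E
t=15: vr[A=3072/655 B=3072/655 D=1103872/277065 E=940032/172265] → run D
t=16: vr[A=3072/655 B=3072/655 D=1774592/277065 E=940032/172265] → run A
t=17: vr[A=4096/655 B=3072/655 D=1774592/277065 E=940032/172265] → run B
t=18: vr[A=4096/655 B=4096/655 D=1774592/277065 E=940032/172265] → run E
t=19: vr[A=4096/655 B=4096/655 D=1774592/277065 E=1275392/172265] → run A
t=20: vr[B=4096/655 D=1774592/277065 E=1275392/172265] → run B
t=21: vr[B=1024/131 D=1774592/277065 E=1275392/172265] → run D
t=22: vr[B=1024/131 D=815104/92355 E=1275392/172265] → run E
t=23: vr[B=1024/131 D=815104/92355 E=1610752/172265] → run B
t=24: vr[D=815104/92355 E=1610752/172265] → run D
t=25: vr[D=3116032/277065 E=1610752/172265] → run E
t=26: vr[D=3116032/277065 E=1946112/172265] → run D
t=27: vr[D=3786752/277065 E=1946112/172265] → run E
t=28: vr[D=3786752/277065 E=2281472/172265] → run E
t=29: vr[D=3786752/277065 E=2616832/172265] → run D
t=30: vr[D=1485824/92355 E=2616832/172265] → run E
t=31: vr[D=1485824/92355] → run D
t=32: (idle)
t=33: (idle)
t=34: (idle)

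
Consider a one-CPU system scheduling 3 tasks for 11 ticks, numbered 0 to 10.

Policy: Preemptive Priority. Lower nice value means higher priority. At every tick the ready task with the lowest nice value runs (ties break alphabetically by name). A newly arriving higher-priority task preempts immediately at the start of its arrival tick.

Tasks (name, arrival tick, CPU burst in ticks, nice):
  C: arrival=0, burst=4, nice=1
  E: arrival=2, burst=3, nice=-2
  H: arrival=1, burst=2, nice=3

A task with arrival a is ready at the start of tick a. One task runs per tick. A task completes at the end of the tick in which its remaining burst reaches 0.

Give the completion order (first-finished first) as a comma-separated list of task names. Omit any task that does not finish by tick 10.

t=0: ready={C} → run C
t=1: ready={C,H} → run C
t=2: ready={C,E,H} → run E
t=3: ready={C,E,H} → run E
t=4: ready={C,E,H} → run E
t=5: ready={C,H} → run C
t=6: ready={C,H} → run C
t=7: ready={H} → run H
t=8: ready={H} → run H
t=9: (idle)
t=10: (idle)

completion order = E, C, H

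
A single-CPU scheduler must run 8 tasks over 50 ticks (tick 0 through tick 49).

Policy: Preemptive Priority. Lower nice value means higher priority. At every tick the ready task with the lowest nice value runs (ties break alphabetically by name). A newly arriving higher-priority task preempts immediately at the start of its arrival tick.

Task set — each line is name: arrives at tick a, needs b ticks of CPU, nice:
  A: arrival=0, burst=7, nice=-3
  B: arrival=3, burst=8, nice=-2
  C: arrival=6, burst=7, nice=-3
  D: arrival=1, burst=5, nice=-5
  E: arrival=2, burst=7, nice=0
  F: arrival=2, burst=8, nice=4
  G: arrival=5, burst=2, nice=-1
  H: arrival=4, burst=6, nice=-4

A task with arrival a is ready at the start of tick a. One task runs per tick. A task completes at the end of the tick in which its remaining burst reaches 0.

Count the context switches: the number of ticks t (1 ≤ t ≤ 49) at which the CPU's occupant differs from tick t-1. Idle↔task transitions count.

context switches = 8

t=0: ready={A} → run A
t=1: ready={A,D} → run D
t=2: ready={A,D,E,F} → run D
t=3: ready={A,B,D,E,F} → run D
t=4: ready={A,B,D,E,F,H} → run D
t=5: ready={A,B,D,E,F,G,H} → run D
t=6: ready={A,B,C,E,F,G,H} → run H
t=7: ready={A,B,C,E,F,G,H} → run H
t=8: ready={A,B,C,E,F,G,H} → run H
t=9: ready={A,B,C,E,F,G,H} → run H
t=10: ready={A,B,C,E,F,G,H} → run H
t=11: ready={A,B,C,E,F,G,H} → run H
t=12: ready={A,B,C,E,F,G} → run A
t=13: ready={A,B,C,E,F,G} → run A
t=14: ready={A,B,C,E,F,G} → run A
t=15: ready={A,B,C,E,F,G} → run A
t=16: ready={A,B,C,E,F,G} → run A
t=17: ready={A,B,C,E,F,G} → run A
t=18: ready={B,C,E,F,G} → run C
t=19: ready={B,C,E,F,G} → run C
t=20: ready={B,C,E,F,G} → run C
t=21: ready={B,C,E,F,G} → run C
t=22: ready={B,C,E,F,G} → run C
t=23: ready={B,C,E,F,G} → run C
t=24: ready={B,C,E,F,G} → run C
t=25: ready={B,E,F,G} → run B
t=26: ready={B,E,F,G} → run B
t=27: ready={B,E,F,G} → run B
t=28: ready={B,E,F,G} → run B
t=29: ready={B,E,F,G} → run B
t=30: ready={B,E,F,G} → run B
t=31: ready={B,E,F,G} → run B
t=32: ready={B,E,F,G} → run B
t=33: ready={E,F,G} → run G
t=34: ready={E,F,G} → run G
t=35: ready={E,F} → run E
t=36: ready={E,F} → run E
t=37: ready={E,F} → run E
t=38: ready={E,F} → run E
t=39: ready={E,F} → run E
t=40: ready={E,F} → run E
t=41: ready={E,F} → run E
t=42: ready={F} → run F
t=43: ready={F} → run F
t=44: ready={F} → run F
t=45: ready={F} → run F
t=46: ready={F} → run F
t=47: ready={F} → run F
t=48: ready={F} → run F
t=49: ready={F} → run F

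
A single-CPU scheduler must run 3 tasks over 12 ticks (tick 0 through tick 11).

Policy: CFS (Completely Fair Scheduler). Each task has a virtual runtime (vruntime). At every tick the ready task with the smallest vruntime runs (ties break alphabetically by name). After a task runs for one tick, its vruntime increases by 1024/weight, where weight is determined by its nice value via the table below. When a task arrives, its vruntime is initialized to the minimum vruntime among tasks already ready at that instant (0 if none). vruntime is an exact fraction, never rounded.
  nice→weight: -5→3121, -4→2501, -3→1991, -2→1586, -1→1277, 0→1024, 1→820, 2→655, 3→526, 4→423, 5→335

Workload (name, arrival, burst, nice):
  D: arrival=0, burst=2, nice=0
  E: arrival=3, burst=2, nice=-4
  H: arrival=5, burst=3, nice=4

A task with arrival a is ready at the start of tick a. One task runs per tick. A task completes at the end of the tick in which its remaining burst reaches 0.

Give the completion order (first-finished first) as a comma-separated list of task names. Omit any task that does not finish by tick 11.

completion order = D, E, H

t=0: vr[D=0] → run D
t=1: vr[D=1] → run D
t=2: (idle)
t=3: vr[E=0] → run E
t=4: vr[E=1024/2501] → run E
t=5: vr[H=0] → run H
t=6: vr[H=1024/423] → run H
t=7: vr[H=2048/423] → run H
t=8: (idle)
t=9: (idle)
t=10: (idle)
t=11: (idle)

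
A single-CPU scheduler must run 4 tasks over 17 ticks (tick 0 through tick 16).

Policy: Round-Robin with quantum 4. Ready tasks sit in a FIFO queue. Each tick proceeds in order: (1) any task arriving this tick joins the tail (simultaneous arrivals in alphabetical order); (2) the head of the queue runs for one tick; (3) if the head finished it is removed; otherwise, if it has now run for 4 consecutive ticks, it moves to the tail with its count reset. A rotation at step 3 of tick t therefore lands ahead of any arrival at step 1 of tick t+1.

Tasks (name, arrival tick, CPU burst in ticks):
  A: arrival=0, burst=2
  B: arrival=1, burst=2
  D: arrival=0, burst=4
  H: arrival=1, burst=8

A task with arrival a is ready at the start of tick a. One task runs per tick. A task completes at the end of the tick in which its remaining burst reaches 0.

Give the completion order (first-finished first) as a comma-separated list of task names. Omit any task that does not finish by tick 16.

completion order = A, D, B, H

t=0: queue=[A,D] q_used=0 → run A
t=1: queue=[A,D,B,H] q_used=1 → run A
t=2: queue=[D,B,H] q_used=0 → run D
t=3: queue=[D,B,H] q_used=1 → run D
t=4: queue=[D,B,H] q_used=2 → run D
t=5: queue=[D,B,H] q_used=3 → run D
t=6: queue=[B,H] q_used=0 → run B
t=7: queue=[B,H] q_used=1 → run B
t=8: queue=[H] q_used=0 → run H
t=9: queue=[H] q_used=1 → run H
t=10: queue=[H] q_used=2 → run H
t=11: queue=[H] q_used=3 → run H
t=12: queue=[H] q_used=0 → run H
t=13: queue=[H] q_used=1 → run H
t=14: queue=[H] q_used=2 → run H
t=15: queue=[H] q_used=3 → run H
t=16: (idle)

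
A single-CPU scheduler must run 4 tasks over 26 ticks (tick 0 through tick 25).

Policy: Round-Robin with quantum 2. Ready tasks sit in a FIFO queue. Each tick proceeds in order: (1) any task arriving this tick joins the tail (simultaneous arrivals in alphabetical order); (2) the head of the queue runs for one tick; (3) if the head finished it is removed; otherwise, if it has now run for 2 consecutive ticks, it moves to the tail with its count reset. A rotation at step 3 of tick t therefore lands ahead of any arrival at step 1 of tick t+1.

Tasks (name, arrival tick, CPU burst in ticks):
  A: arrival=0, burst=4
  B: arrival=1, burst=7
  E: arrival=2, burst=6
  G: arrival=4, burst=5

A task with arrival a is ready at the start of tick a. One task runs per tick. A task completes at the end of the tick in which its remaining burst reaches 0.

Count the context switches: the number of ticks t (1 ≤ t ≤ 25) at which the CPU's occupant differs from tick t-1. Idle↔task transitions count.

context switches = 12

t=0: queue=[A] q_used=0 → run A
t=1: queue=[A,B] q_used=1 → run A
t=2: queue=[B,A,E] q_used=0 → run B
t=3: queue=[B,A,E] q_used=1 → run B
t=4: queue=[A,E,B,G] q_used=0 → run A
t=5: queue=[A,E,B,G] q_used=1 → run A
t=6: queue=[E,B,G] q_used=0 → run E
t=7: queue=[E,B,G] q_used=1 → run E
t=8: queue=[B,G,E] q_used=0 → run B
t=9: queue=[B,G,E] q_used=1 → run B
t=10: queue=[G,E,B] q_used=0 → run G
t=11: queue=[G,E,B] q_used=1 → run G
t=12: queue=[E,B,G] q_used=0 → run E
t=13: queue=[E,B,G] q_used=1 → run E
t=14: queue=[B,G,E] q_used=0 → run B
t=15: queue=[B,G,E] q_used=1 → run B
t=16: queue=[G,E,B] q_used=0 → run G
t=17: queue=[G,E,B] q_used=1 → run G
t=18: queue=[E,B,G] q_used=0 → run E
t=19: queue=[E,B,G] q_used=1 → run E
t=20: queue=[B,G] q_used=0 → run B
t=21: queue=[G] q_used=0 → run G
t=22: (idle)
t=23: (idle)
t=24: (idle)
t=25: (idle)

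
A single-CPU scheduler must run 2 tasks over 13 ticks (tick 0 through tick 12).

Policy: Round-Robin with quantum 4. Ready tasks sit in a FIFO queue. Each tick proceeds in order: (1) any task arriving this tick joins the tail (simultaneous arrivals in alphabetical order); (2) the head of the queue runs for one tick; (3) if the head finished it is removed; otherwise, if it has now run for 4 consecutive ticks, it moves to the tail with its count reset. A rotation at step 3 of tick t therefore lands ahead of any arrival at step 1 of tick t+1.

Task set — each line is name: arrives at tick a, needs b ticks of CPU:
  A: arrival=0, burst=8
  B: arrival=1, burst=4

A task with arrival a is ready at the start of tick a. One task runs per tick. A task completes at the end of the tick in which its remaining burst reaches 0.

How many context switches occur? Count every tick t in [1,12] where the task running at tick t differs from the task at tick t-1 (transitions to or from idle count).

t=0: queue=[A] q_used=0 → run A
t=1: queue=[A,B] q_used=1 → run A
t=2: queue=[A,B] q_used=2 → run A
t=3: queue=[A,B] q_used=3 → run A
t=4: queue=[B,A] q_used=0 → run B
t=5: queue=[B,A] q_used=1 → run B
t=6: queue=[B,A] q_used=2 → run B
t=7: queue=[B,A] q_used=3 → run B
t=8: queue=[A] q_used=0 → run A
t=9: queue=[A] q_used=1 → run A
t=10: queue=[A] q_used=2 → run A
t=11: queue=[A] q_used=3 → run A
t=12: (idle)

context switches = 3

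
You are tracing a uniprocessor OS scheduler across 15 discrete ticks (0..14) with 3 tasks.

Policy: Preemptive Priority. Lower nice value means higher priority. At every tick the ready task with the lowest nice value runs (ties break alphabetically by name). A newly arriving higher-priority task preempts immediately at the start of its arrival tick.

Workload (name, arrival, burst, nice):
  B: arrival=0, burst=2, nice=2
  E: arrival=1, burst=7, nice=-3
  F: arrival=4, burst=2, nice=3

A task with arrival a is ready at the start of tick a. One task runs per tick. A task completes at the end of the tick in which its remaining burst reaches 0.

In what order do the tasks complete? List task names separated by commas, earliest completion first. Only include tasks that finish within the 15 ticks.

t=0: ready={B} → run B
t=1: ready={B,E} → run E
t=2: ready={B,E} → run E
t=3: ready={B,E} → run E
t=4: ready={B,E,F} → run E
t=5: ready={B,E,F} → run E
t=6: ready={B,E,F} → run E
t=7: ready={B,E,F} → run E
t=8: ready={B,F} → run B
t=9: ready={F} → run F
t=10: ready={F} → run F
t=11: (idle)
t=12: (idle)
t=13: (idle)
t=14: (idle)

completion order = E, B, F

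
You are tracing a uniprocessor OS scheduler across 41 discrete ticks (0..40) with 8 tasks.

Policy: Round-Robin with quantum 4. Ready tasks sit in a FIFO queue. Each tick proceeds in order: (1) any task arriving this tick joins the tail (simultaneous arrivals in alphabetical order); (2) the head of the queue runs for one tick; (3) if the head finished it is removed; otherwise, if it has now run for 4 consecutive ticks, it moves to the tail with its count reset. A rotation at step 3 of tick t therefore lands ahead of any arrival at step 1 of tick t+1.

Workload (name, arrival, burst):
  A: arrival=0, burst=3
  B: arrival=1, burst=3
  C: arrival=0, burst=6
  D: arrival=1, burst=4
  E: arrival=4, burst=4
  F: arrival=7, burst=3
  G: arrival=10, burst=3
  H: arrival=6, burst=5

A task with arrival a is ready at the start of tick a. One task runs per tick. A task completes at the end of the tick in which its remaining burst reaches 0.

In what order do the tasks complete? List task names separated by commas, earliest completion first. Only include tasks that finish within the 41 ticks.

t=0: queue=[A,C] q_used=0 → run A
t=1: queue=[A,C,B,D] q_used=1 → run A
t=2: queue=[A,C,B,D] q_used=2 → run A
t=3: queue=[C,B,D] q_used=0 → run C
t=4: queue=[C,B,D,E] q_used=1 → run C
t=5: queue=[C,B,D,E] q_used=2 → run C
t=6: queue=[C,B,D,E,H] q_used=3 → run C
t=7: queue=[B,D,E,H,C,F] q_used=0 → run B
t=8: queue=[B,D,E,H,C,F] q_used=1 → run B
t=9: queue=[B,D,E,H,C,F] q_used=2 → run B
t=10: queue=[D,E,H,C,F,G] q_used=0 → run D
t=11: queue=[D,E,H,C,F,G] q_used=1 → run D
t=12: queue=[D,E,H,C,F,G] q_used=2 → run D
t=13: queue=[D,E,H,C,F,G] q_used=3 → run D
t=14: queue=[E,H,C,F,G] q_used=0 → run E
t=15: queue=[E,H,C,F,G] q_used=1 → run E
t=16: queue=[E,H,C,F,G] q_used=2 → run E
t=17: queue=[E,H,C,F,G] q_used=3 → run E
t=18: queue=[H,C,F,G] q_used=0 → run H
t=19: queue=[H,C,F,G] q_used=1 → run H
t=20: queue=[H,C,F,G] q_used=2 → run H
t=21: queue=[H,C,F,G] q_used=3 → run H
t=22: queue=[C,F,G,H] q_used=0 → run C
t=23: queue=[C,F,G,H] q_used=1 → run C
t=24: queue=[F,G,H] q_used=0 → run F
t=25: queue=[F,G,H] q_used=1 → run F
t=26: queue=[F,G,H] q_used=2 → run F
t=27: queue=[G,H] q_used=0 → run G
t=28: queue=[G,H] q_used=1 → run G
t=29: queue=[G,H] q_used=2 → run G
t=30: queue=[H] q_used=0 → run H
t=31: (idle)
t=32: (idle)
t=33: (idle)
t=34: (idle)
t=35: (idle)
t=36: (idle)
t=37: (idle)
t=38: (idle)
t=39: (idle)
t=40: (idle)

completion order = A, B, D, E, C, F, G, H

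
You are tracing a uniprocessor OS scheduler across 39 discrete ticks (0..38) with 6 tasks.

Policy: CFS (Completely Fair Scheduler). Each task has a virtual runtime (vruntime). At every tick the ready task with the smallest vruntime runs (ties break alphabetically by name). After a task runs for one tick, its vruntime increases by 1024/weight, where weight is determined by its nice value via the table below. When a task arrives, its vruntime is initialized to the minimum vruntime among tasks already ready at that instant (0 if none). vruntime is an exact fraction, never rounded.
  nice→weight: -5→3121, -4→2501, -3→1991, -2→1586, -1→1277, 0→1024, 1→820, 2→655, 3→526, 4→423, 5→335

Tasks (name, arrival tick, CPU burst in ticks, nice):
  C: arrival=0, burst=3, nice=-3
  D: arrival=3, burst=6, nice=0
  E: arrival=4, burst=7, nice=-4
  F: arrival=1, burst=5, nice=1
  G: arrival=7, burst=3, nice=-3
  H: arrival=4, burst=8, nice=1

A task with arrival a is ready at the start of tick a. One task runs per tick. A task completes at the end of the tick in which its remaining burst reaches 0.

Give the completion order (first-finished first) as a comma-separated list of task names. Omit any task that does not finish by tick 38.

completion order = C, G, E, F, D, H

t=0: vr[C=0] → run C
t=1: vr[C=1024/1991 F=1024/1991] → run C
t=2: vr[C=2048/1991 F=1024/1991] → run F
t=3: vr[C=2048/1991 D=2048/1991 F=719616/408155] → run C
t=4: vr[D=2048/1991 E=2048/1991 F=719616/408155 H=2048/1991] → run D
t=5: vr[D=4039/1991 E=2048/1991 F=719616/408155 H=2048/1991] → run E
t=6: vr[D=4039/1991 E=7160832/4979491 F=719616/408155 H=2048/1991] → run H
t=7: vr[D=4039/1991 E=7160832/4979491 F=719616/408155 G=7160832/4979491 H=929536/408155] → run E
t=8: vr[D=4039/1991 E=9199616/4979491 F=719616/408155 G=7160832/4979491 H=929536/408155] → run G
t=9: vr[D=4039/1991 E=9199616/4979491 F=719616/408155 G=9721856/4979491 H=929536/408155] → run F
t=10: vr[D=4039/1991 E=9199616/4979491 F=1229312/408155 G=9721856/4979491 H=929536/408155] → run E
t=11: vr[D=4039/1991 E=11238400/4979491 F=1229312/408155 G=9721856/4979491 H=929536/408155] → run G
t=12: vr[D=4039/1991 E=11238400/4979491 F=1229312/408155 G=12282880/4979491 H=929536/408155] → run D
t=13: vr[D=6030/1991 E=11238400/4979491 F=1229312/408155 G=12282880/4979491 H=929536/408155] → run E
t=14: vr[D=6030/1991 E=13277184/4979491 F=1229312/408155 G=12282880/4979491 H=929536/408155] → run H
t=15: vr[D=6030/1991 E=13277184/4979491 F=1229312/408155 G=12282880/4979491 H=1439232/408155] → run G
t=16: vr[D=6030/1991 E=13277184/4979491 F=1229312/408155 H=1439232/408155] → run E
t=17: vr[D=6030/1991 E=15315968/4979491 F=1229312/408155 H=1439232/408155] → run F
t=18: vr[D=6030/1991 E=15315968/4979491 F=1739008/408155 H=1439232/408155] → run D
t=19: vr[D=8021/1991 E=15315968/4979491 F=1739008/408155 H=1439232/408155] → run E
t=20: vr[D=8021/1991 E=17354752/4979491 F=1739008/408155 H=1439232/408155] → run E
t=21: vr[D=8021/1991 F=1739008/408155 H=1439232/408155] → run H
t=22: vr[D=8021/1991 F=1739008/408155 H=1948928/408155] → run D
t=23: vr[D=10012/1991 F=1739008/408155 H=1948928/408155] → run F
t=24: vr[D=10012/1991 F=2248704/408155 H=1948928/408155] → run H
t=25: vr[D=10012/1991 F=2248704/408155 H=2458624/408155] → run D
t=26: vr[D=12003/1991 F=2248704/408155 H=2458624/408155] → run F
t=27: vr[D=12003/1991 H=2458624/408155] → run H
t=28: vr[D=12003/1991 H=593664/81631] → run D
t=29: vr[H=593664/81631] → run H
t=30: vr[H=3478016/408155] → run H
t=31: vr[H=3987712/408155] → run H
t=32: (idle)
t=33: (idle)
t=34: (idle)
t=35: (idle)
t=36: (idle)
t=37: (idle)
t=38: (idle)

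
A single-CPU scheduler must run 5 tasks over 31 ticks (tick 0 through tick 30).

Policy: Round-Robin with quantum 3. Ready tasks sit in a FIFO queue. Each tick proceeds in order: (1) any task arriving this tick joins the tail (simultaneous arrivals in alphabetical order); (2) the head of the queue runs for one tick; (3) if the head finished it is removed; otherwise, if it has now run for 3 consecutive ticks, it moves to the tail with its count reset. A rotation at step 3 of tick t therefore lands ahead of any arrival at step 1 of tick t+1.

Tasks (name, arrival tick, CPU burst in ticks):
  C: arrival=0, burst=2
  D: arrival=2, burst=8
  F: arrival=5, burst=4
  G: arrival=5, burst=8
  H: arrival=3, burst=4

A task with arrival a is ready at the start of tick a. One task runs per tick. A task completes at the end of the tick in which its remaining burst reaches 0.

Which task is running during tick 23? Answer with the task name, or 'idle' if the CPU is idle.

running at tick 23 = G

t=0: queue=[C] q_used=0 → run C
t=1: queue=[C] q_used=1 → run C
t=2: queue=[D] q_used=0 → run D
t=3: queue=[D,H] q_used=1 → run D
t=4: queue=[D,H] q_used=2 → run D
t=5: queue=[H,D,F,G] q_used=0 → run H
t=6: queue=[H,D,F,G] q_used=1 → run H
t=7: queue=[H,D,F,G] q_used=2 → run H
t=8: queue=[D,F,G,H] q_used=0 → run D
t=9: queue=[D,F,G,H] q_used=1 → run D
t=10: queue=[D,F,G,H] q_used=2 → run D
t=11: queue=[F,G,H,D] q_used=0 → run F
t=12: queue=[F,G,H,D] q_used=1 → run F
t=13: queue=[F,G,H,D] q_used=2 → run F
t=14: queue=[G,H,D,F] q_used=0 → run G
t=15: queue=[G,H,D,F] q_used=1 → run G
t=16: queue=[G,H,D,F] q_used=2 → run G
t=17: queue=[H,D,F,G] q_used=0 → run H
t=18: queue=[D,F,G] q_used=0 → run D
t=19: queue=[D,F,G] q_used=1 → run D
t=20: queue=[F,G] q_used=0 → run F
t=21: queue=[G] q_used=0 → run G
t=22: queue=[G] q_used=1 → run G
t=23: queue=[G] q_used=2 → run G
t=24: queue=[G] q_used=0 → run G
t=25: queue=[G] q_used=1 → run G
t=26: (idle)
t=27: (idle)
t=28: (idle)
t=29: (idle)
t=30: (idle)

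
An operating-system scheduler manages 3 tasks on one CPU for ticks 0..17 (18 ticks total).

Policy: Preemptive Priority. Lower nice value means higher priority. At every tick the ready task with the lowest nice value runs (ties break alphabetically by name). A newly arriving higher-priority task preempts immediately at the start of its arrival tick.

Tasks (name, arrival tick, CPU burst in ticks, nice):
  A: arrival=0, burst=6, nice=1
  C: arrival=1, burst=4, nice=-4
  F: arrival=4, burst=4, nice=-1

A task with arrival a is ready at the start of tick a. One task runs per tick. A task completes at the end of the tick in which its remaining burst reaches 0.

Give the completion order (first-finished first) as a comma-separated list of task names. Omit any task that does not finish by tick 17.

t=0: ready={A} → run A
t=1: ready={A,C} → run C
t=2: ready={A,C} → run C
t=3: ready={A,C} → run C
t=4: ready={A,C,F} → run C
t=5: ready={A,F} → run F
t=6: ready={A,F} → run F
t=7: ready={A,F} → run F
t=8: ready={A,F} → run F
t=9: ready={A} → run A
t=10: ready={A} → run A
t=11: ready={A} → run A
t=12: ready={A} → run A
t=13: ready={A} → run A
t=14: (idle)
t=15: (idle)
t=16: (idle)
t=17: (idle)

completion order = C, F, A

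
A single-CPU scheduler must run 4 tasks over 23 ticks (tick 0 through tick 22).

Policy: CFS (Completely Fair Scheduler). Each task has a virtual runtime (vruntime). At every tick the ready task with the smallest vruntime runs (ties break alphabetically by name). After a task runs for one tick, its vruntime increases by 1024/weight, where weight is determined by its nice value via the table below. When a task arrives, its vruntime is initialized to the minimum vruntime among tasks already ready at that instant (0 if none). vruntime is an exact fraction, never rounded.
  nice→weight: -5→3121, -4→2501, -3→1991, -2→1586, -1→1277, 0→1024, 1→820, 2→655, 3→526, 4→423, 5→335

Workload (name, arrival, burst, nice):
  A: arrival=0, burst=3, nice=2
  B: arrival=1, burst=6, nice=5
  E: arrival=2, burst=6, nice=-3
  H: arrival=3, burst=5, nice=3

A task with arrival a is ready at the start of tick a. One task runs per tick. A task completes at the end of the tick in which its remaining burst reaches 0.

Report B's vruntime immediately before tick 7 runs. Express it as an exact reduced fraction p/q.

t=0: vr[A=0] → run A
t=1: vr[A=1024/655 B=1024/655] → run A
t=2: vr[A=2048/655 B=1024/655 E=1024/655] → run B
t=3: vr[A=2048/655 B=202752/43885 E=1024/655 H=1024/655] → run E
t=4: vr[A=2048/655 B=202752/43885 E=2709504/1304105 H=1024/655] → run H
t=5: vr[A=2048/655 B=202752/43885 E=2709504/1304105 H=604672/172265] → run E
t=6: vr[A=2048/655 B=202752/43885 E=3380224/1304105 H=604672/172265] → run E
t=7: vr[A=2048/655 B=202752/43885 E=4050944/1304105 H=604672/172265] → run E
t=8: vr[A=2048/655 B=202752/43885 E=4721664/1304105 H=604672/172265] → run A
t=9: vr[B=202752/43885 E=4721664/1304105 H=604672/172265] → run H
t=10: vr[B=202752/43885 E=4721664/1304105 H=940032/172265] → run E
t=11: vr[B=202752/43885 E=5392384/1304105 H=940032/172265] → run E
t=12: vr[B=202752/43885 H=940032/172265] → run B
t=13: vr[B=336896/43885 H=940032/172265] → run H
t=14: vr[B=336896/43885 H=1275392/172265] → run H
t=15: vr[B=336896/43885 H=1610752/172265] → run B
t=16: vr[B=94208/8777 H=1610752/172265] → run H
t=17: vr[B=94208/8777] → run B
t=18: vr[B=605184/43885] → run B
t=19: vr[B=739328/43885] → run B
t=20: (idle)
t=21: (idle)
t=22: (idle)

vruntime(B, start of tick 7) = 202752/43885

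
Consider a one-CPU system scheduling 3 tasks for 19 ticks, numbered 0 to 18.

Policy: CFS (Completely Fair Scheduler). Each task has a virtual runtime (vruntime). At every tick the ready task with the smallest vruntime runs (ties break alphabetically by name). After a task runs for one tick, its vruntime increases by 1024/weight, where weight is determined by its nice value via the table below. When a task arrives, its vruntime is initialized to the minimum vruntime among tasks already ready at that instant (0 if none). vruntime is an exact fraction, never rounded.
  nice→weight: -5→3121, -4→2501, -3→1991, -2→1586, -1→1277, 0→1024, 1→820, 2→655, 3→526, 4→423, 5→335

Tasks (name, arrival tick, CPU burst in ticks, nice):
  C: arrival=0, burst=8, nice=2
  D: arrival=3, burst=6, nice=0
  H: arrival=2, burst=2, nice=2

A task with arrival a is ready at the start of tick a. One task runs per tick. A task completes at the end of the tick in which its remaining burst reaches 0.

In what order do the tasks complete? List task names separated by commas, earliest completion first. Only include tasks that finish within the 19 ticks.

completion order = H, D, C

t=0: vr[C=0] → run C
t=1: vr[C=1024/655] → run C
t=2: vr[C=2048/655 H=2048/655] → run C
t=3: vr[C=3072/655 D=2048/655 H=2048/655] → run D
t=4: vr[C=3072/655 D=2703/655 H=2048/655] → run H
t=5: vr[C=3072/655 D=2703/655 H=3072/655] → run D
t=6: vr[C=3072/655 D=3358/655 H=3072/655] → run C
t=7: vr[C=4096/655 D=3358/655 H=3072/655] → run H
t=8: vr[C=4096/655 D=3358/655] → run D
t=9: vr[C=4096/655 D=4013/655] → run D
t=10: vr[C=4096/655 D=4668/655] → run C
t=11: vr[C=1024/131 D=4668/655] → run D
t=12: vr[C=1024/131 D=5323/655] → run C
t=13: vr[C=6144/655 D=5323/655] → run D
t=14: vr[C=6144/655] → run C
t=15: vr[C=7168/655] → run C
t=16: (idle)
t=17: (idle)
t=18: (idle)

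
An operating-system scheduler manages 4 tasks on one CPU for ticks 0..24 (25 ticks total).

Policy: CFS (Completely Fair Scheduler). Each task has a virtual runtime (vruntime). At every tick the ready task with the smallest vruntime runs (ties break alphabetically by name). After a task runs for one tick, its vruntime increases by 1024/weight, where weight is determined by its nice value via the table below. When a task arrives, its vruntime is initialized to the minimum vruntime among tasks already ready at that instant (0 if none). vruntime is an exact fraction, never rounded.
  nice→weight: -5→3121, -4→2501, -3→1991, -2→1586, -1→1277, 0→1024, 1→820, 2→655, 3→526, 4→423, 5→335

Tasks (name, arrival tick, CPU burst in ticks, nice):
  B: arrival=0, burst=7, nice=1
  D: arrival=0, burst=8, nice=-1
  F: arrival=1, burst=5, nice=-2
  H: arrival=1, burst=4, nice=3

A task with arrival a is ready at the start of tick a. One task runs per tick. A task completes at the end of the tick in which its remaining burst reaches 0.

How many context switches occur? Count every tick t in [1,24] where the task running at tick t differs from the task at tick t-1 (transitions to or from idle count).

t=0: vr[B=0 D=0] → run B
t=1: vr[B=256/205 D=0 F=0 H=0] → run D
t=2: vr[B=256/205 D=1024/1277 F=0 H=0] → run F
t=3: vr[B=256/205 D=1024/1277 F=512/793 H=0] → run H
t=4: vr[B=256/205 D=1024/1277 F=512/793 H=512/263] → run F
t=5: vr[B=256/205 D=1024/1277 F=1024/793 H=512/263] → run D
t=6: vr[B=256/205 D=2048/1277 F=1024/793 H=512/263] → run B
t=7: vr[B=512/205 D=2048/1277 F=1024/793 H=512/263] → run F
t=8: vr[B=512/205 D=2048/1277 F=1536/793 H=512/263] → run D
t=9: vr[B=512/205 D=3072/1277 F=1536/793 H=512/263] → run F
t=10: vr[B=512/205 D=3072/1277 F=2048/793 H=512/263] → run H
t=11: vr[B=512/205 D=3072/1277 F=2048/793 H=1024/263] → run D
t=12: vr[B=512/205 D=4096/1277 F=2048/793 H=1024/263] → run B
t=13: vr[B=768/205 D=4096/1277 F=2048/793 H=1024/263] → run F
t=14: vr[B=768/205 D=4096/1277 H=1024/263] → run D
t=15: vr[B=768/205 D=5120/1277 H=1024/263] → run B
t=16: vr[B=1024/205 D=5120/1277 H=1024/263] → run H
t=17: vr[B=1024/205 D=5120/1277 H=1536/263] → run D
t=18: vr[B=1024/205 D=6144/1277 H=1536/263] → run D
t=19: vr[B=1024/205 D=7168/1277 H=1536/263] → run B
t=20: vr[B=256/41 D=7168/1277 H=1536/263] → run D
t=21: vr[B=256/41 H=1536/263] → run H
t=22: vr[B=256/41] → run B
t=23: vr[B=1536/205] → run B
t=24: (idle)

context switches = 22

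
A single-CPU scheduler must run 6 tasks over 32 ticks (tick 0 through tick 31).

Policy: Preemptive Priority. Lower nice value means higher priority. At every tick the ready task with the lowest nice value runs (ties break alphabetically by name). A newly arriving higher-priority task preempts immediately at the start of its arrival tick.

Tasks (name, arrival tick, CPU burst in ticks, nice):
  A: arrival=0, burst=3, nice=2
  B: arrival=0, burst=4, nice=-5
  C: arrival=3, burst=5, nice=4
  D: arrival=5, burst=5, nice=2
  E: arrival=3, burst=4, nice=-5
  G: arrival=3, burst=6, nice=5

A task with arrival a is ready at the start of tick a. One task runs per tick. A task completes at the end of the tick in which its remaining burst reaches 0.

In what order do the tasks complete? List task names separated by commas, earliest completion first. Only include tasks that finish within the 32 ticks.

completion order = B, E, A, D, C, G

t=0: ready={A,B} → run B
t=1: ready={A,B} → run B
t=2: ready={A,B} → run B
t=3: ready={A,B,C,E,G} → run B
t=4: ready={A,C,E,G} → run E
t=5: ready={A,C,D,E,G} → run E
t=6: ready={A,C,D,E,G} → run E
t=7: ready={A,C,D,E,G} → run E
t=8: ready={A,C,D,G} → run A
t=9: ready={A,C,D,G} → run A
t=10: ready={A,C,D,G} → run A
t=11: ready={C,D,G} → run D
t=12: ready={C,D,G} → run D
t=13: ready={C,D,G} → run D
t=14: ready={C,D,G} → run D
t=15: ready={C,D,G} → run D
t=16: ready={C,G} → run C
t=17: ready={C,G} → run C
t=18: ready={C,G} → run C
t=19: ready={C,G} → run C
t=20: ready={C,G} → run C
t=21: ready={G} → run G
t=22: ready={G} → run G
t=23: ready={G} → run G
t=24: ready={G} → run G
t=25: ready={G} → run G
t=26: ready={G} → run G
t=27: (idle)
t=28: (idle)
t=29: (idle)
t=30: (idle)
t=31: (idle)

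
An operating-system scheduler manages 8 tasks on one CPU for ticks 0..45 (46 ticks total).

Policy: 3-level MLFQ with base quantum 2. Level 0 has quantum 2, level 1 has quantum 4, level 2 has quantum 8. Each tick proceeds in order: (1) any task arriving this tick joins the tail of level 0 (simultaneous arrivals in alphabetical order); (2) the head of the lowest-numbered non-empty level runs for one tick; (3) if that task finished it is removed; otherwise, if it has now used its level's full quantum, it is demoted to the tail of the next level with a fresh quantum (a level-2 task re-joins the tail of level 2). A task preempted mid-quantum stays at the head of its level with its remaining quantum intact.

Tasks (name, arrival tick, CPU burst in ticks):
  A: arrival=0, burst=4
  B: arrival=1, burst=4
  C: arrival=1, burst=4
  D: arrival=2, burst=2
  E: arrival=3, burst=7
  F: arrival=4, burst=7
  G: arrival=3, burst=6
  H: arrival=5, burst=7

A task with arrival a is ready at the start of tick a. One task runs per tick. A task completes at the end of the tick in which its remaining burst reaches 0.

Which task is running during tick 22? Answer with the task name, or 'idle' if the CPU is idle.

t=0: L0/L1/L2 = A/-/- → run A
t=1: L0/L1/L2 = ABC/-/- → run A
t=2: L0/L1/L2 = BCD/A/- → run B
t=3: L0/L1/L2 = BCDEG/A/- → run B
t=4: L0/L1/L2 = CDEGF/AB/- → run C
t=5: L0/L1/L2 = CDEGFH/AB/- → run C
t=6: L0/L1/L2 = DEGFH/ABC/- → run D
t=7: L0/L1/L2 = DEGFH/ABC/- → run D
t=8: L0/L1/L2 = EGFH/ABC/- → run E
t=9: L0/L1/L2 = EGFH/ABC/- → run E
t=10: L0/L1/L2 = GFH/ABCE/- → run G
t=11: L0/L1/L2 = GFH/ABCE/- → run G
t=12: L0/L1/L2 = FH/ABCEG/- → run F
t=13: L0/L1/L2 = FH/ABCEG/- → run F
t=14: L0/L1/L2 = H/ABCEGF/- → run H
t=15: L0/L1/L2 = H/ABCEGF/- → run H
t=16: L0/L1/L2 = -/ABCEGFH/- → run A
t=17: L0/L1/L2 = -/ABCEGFH/- → run A
t=18: L0/L1/L2 = -/BCEGFH/- → run B
t=19: L0/L1/L2 = -/BCEGFH/- → run B
t=20: L0/L1/L2 = -/CEGFH/- → run C
t=21: L0/L1/L2 = -/CEGFH/- → run C
t=22: L0/L1/L2 = -/EGFH/- → run E
t=23: L0/L1/L2 = -/EGFH/- → run E
t=24: L0/L1/L2 = -/EGFH/- → run E
t=25: L0/L1/L2 = -/EGFH/- → run E
t=26: L0/L1/L2 = -/GFH/E → run G
t=27: L0/L1/L2 = -/GFH/E → run G
t=28: L0/L1/L2 = -/GFH/E → run G
t=29: L0/L1/L2 = -/GFH/E → run G
t=30: L0/L1/L2 = -/FH/E → run F
t=31: L0/L1/L2 = -/FH/E → run F
t=32: L0/L1/L2 = -/FH/E → run F
t=33: L0/L1/L2 = -/FH/E → run F
t=34: L0/L1/L2 = -/H/EF → run H
t=35: L0/L1/L2 = -/H/EF → run H
t=36: L0/L1/L2 = -/H/EF → run H
t=37: L0/L1/L2 = -/H/EF → run H
t=38: L0/L1/L2 = -/-/EFH → run E
t=39: L0/L1/L2 = -/-/FH → run F
t=40: L0/L1/L2 = -/-/H → run H
t=41: (idle)
t=42: (idle)
t=43: (idle)
t=44: (idle)
t=45: (idle)

running at tick 22 = E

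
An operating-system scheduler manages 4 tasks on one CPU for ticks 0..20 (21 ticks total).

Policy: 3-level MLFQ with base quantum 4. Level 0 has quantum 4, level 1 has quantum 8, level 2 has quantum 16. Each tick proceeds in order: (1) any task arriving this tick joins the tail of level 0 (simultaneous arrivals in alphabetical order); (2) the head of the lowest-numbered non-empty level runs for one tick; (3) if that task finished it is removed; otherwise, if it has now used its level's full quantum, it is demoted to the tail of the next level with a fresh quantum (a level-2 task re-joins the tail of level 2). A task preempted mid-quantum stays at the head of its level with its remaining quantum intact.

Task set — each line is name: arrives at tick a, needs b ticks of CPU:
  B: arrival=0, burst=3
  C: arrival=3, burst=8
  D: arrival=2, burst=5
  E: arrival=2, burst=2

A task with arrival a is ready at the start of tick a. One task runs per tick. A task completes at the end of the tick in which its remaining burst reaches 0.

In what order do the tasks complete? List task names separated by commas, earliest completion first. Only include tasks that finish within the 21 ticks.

completion order = B, E, D, C

t=0: L0/L1/L2 = B/-/- → run B
t=1: L0/L1/L2 = B/-/- → run B
t=2: L0/L1/L2 = BDE/-/- → run B
t=3: L0/L1/L2 = DEC/-/- → run D
t=4: L0/L1/L2 = DEC/-/- → run D
t=5: L0/L1/L2 = DEC/-/- → run D
t=6: L0/L1/L2 = DEC/-/- → run D
t=7: L0/L1/L2 = EC/D/- → run E
t=8: L0/L1/L2 = EC/D/- → run E
t=9: L0/L1/L2 = C/D/- → run C
t=10: L0/L1/L2 = C/D/- → run C
t=11: L0/L1/L2 = C/D/- → run C
t=12: L0/L1/L2 = C/D/- → run C
t=13: L0/L1/L2 = -/DC/- → run D
t=14: L0/L1/L2 = -/C/- → run C
t=15: L0/L1/L2 = -/C/- → run C
t=16: L0/L1/L2 = -/C/- → run C
t=17: L0/L1/L2 = -/C/- → run C
t=18: (idle)
t=19: (idle)
t=20: (idle)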